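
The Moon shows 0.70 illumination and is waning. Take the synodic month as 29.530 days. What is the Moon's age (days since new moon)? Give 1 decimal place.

20.2 days

From f = (1 − cos θ)/2: cos θ = 1 − 2×0.70 = -0.400; arccos → 113.6°.
Since the Moon is past full (waning), take the reflex angle: θ = 360° − 113.6° = 246.4°.
That fraction of the synodic month is 246.4/360 × 29.530 d ≈ 20.21 d.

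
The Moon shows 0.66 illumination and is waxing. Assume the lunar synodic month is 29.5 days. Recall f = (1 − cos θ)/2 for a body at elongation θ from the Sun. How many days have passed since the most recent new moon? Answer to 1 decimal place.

From f = (1 − cos θ)/2: cos θ = 1 − 2×0.66 = -0.320; arccos → 108.7°.
Waxing ⇒ before full, so θ = 108.7°.
Age = 29.5 × 108.7°/360° ≈ 8.90 days.

8.9 days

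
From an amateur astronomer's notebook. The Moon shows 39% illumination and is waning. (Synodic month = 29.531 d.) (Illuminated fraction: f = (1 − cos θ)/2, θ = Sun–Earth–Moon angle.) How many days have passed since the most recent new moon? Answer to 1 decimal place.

cos θ = 1 − 2f = 0.220, giving a principal value of 77.3°.
A waning Moon lies in 180°–360°, so θ = 360° − 77.3° = 282.7°.
Age = 29.531 × 282.7°/360° ≈ 23.19 days.

23.2 days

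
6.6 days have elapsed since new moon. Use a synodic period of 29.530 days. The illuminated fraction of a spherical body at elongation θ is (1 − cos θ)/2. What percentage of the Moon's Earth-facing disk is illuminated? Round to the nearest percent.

42%

Elongation θ = 360° × 6.6/29.530 ≈ 80.5°.
Illuminated fraction = (1 − cos 80.5°)/2 = (1 − 0.166)/2 ≈ 0.417, so 42%.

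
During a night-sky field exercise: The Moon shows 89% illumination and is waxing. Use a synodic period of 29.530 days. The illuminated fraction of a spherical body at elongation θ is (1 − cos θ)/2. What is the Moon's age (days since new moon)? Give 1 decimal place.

11.6 days

Invert f = (1 − cos θ)/2 to get cos θ = 1 − 2(0.89) = -0.780, hence θ₀ = arccos -0.780 = 141.3°.
Waxing ⇒ before full, so θ = 141.3°.
At 360°/29.530 d per day, 141.3° corresponds to 11.59 days.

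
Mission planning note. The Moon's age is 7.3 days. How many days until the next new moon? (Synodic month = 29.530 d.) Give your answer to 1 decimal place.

22.2 days

One full lunation from the last new moon is 29.530 d; remaining = 29.530 − 7.3 = 22.230 d.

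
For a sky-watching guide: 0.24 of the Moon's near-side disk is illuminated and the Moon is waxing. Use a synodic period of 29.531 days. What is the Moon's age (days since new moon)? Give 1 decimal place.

4.8 days

From f = (1 − cos θ)/2: cos θ = 1 − 2×0.24 = 0.520; arccos → 58.7°.
Before full moon the principal value applies: θ = 58.7°.
That fraction of the synodic month is 58.7/360 × 29.531 d ≈ 4.81 d.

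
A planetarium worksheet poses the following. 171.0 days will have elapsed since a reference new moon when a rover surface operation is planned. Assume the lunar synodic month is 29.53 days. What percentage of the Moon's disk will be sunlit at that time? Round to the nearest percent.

37%

171.0 d spans 5 complete synodic months (5 × 29.53 = 147.65 d) plus 23.35 d.
The Moon has covered 23.35/29.53 of its cycle, so θ ≈ 360° × 23.35/29.53 = 284.7°.
cos 284.7° = 0.253, so f = (1 − 0.253)/2 = 0.373, so 37%.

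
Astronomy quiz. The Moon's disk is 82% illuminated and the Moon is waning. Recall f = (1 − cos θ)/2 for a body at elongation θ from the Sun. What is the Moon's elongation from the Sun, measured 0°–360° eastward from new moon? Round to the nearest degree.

cos θ = 1 − 2f = -0.640, giving a principal value of 129.8°.
A waning Moon lies in 180°–360°, so θ = 360° − 129.8° = 230.2°.

230°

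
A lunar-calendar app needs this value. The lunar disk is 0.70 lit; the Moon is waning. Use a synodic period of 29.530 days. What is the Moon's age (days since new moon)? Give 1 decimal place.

20.2 days

Invert f = (1 − cos θ)/2 to get cos θ = 1 − 2(0.70) = -0.400, hence θ₀ = arccos -0.400 = 113.6°.
Waning ⇒ past full, so θ = 360° − 113.6° = 246.4°.
Age = 29.530 × 246.4°/360° ≈ 20.21 days.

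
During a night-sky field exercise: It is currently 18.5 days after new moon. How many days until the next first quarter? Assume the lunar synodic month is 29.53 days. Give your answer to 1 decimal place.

First quarter occurs at elongation 90°, i.e. at age 29.53 × 90/360 = 7.383 d.
Already past this cycle's first quarter; the next is at 7.383 + 29.53 = 36.913 d, so 36.913 − 18.5 = 18.413 days.

18.4 days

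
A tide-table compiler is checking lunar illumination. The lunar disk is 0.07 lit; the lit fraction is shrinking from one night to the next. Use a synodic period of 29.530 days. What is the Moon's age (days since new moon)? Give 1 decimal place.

cos θ = 1 − 2f = 0.860, giving a principal value of 30.7°.
Waning ⇒ past full, so θ = 360° − 30.7° = 329.3°.
At 360°/29.530 d per day, 329.3° corresponds to 27.01 days.

27.0 days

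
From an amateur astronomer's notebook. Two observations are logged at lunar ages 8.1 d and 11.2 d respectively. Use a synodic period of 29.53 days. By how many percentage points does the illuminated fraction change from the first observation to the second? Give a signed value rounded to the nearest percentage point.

+29 pp

First observation: θ = 360°·8.1/29.53 = 98.7°, so f = 0.576.
Second observation: θ = 136.5°, f = 0.863.
Δf = 0.863 − 0.576 = +0.287, i.e. +29 pp.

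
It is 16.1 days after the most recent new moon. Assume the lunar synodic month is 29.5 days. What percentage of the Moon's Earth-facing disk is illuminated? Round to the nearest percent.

The Moon has covered 16.1/29.5 of its cycle, so θ ≈ 360° × 16.1/29.5 = 196.5°.
Illuminated fraction = (1 − cos 196.5°)/2 = (1 − (-0.959))/2 ≈ 0.979, so 98%.

98%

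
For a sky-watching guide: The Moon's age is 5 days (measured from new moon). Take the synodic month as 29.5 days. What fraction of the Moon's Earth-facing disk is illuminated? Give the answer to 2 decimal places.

Elongation θ = 360° × 5/29.5 ≈ 61.0°.
cos 61.0° = 0.485, so f = (1 − 0.485)/2 = 0.258.

0.26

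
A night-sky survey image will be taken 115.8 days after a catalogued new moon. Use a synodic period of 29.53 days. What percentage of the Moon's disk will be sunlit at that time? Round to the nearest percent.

Reduce mod P: 115.8 − 3×29.53 = 27.21 d into the current lunation.
Elongation θ = 360° × 27.21/29.53 ≈ 331.7°.
cos 331.7° = 0.881, so f = (1 − 0.881)/2 = 0.060, so 6%.

6%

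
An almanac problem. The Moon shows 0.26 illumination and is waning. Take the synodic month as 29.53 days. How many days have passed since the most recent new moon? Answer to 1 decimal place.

Invert f = (1 − cos θ)/2 to get cos θ = 1 − 2(0.26) = 0.480, hence θ₀ = arccos 0.480 = 61.3°.
A waning Moon lies in 180°–360°, so θ = 360° − 61.3° = 298.7°.
That fraction of the synodic month is 298.7/360 × 29.53 d ≈ 24.50 d.

24.5 days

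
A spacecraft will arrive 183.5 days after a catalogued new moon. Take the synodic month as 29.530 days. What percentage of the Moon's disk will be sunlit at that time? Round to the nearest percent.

39%

Reduce mod P: 183.5 − 6×29.530 = 6.32 d into the current lunation.
Phase angle: θ = 360°·(6.32 d)/(29.530 d) = 77.0°.
Illuminated fraction = (1 − cos 77.0°)/2 = (1 − 0.224)/2 ≈ 0.388, so 39%.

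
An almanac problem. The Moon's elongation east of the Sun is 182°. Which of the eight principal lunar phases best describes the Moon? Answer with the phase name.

182° lies in the full moon sector of the 8-phase cycle.

full moon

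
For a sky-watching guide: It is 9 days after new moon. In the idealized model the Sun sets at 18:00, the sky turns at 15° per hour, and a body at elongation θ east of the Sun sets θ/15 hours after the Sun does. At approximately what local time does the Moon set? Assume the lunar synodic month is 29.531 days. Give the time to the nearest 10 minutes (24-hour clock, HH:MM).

01:20

The Moon has covered 9/29.531 of its cycle, so θ ≈ 360° × 9/29.531 = 109.7°.
The Moon trails the Sun by θ/15 = 109.7/15 ≈ 7.31 hours.
18:00 + 7.314 h ≈ 01:19 → 01:20 to the nearest ten minutes.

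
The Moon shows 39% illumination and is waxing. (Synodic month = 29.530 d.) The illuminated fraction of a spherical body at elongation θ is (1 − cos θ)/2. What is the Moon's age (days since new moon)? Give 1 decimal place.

From f = (1 − cos θ)/2: cos θ = 1 − 2×0.39 = 0.220; arccos → 77.3°.
The Moon is waxing (0°–180°), so θ = 77.3° directly.
At 360°/29.530 d per day, 77.3° corresponds to 6.34 days.

6.3 days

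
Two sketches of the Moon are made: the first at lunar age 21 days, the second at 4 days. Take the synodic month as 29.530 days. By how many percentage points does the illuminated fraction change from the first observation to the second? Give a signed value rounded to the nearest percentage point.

First observation: θ = 360°·21/29.530 = 256.0°, so f = 0.621.
Second observation: θ = 48.8°, f = 0.170.
Δf = 0.170 − 0.621 = -0.450, i.e. -45 pp.

-45 percentage points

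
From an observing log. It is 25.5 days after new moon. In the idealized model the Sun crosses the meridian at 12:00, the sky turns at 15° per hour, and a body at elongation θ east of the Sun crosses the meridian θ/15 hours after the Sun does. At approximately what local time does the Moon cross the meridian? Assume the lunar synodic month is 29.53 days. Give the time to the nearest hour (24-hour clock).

Elongation θ = 360° × 25.5/29.53 ≈ 310.9°.
The Moon trails the Sun by θ/15 = 310.9/15 ≈ 20.72 hours.
12:00 + 20.72 h ≈ 08:43 → 09:00 to the nearest hour.

09:00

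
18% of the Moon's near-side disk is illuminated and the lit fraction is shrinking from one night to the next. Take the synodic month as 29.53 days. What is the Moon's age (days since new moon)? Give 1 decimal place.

25.4 days

From f = (1 − cos θ)/2: cos θ = 1 − 2×0.18 = 0.640; arccos → 50.2°.
Waning ⇒ past full, so θ = 360° − 50.2° = 309.8°.
At 360°/29.53 d per day, 309.8° corresponds to 25.41 days.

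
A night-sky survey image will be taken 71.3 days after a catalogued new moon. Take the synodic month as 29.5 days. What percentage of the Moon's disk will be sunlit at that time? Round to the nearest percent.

93%

71.3/29.5 = 2.417 lunations, so 2 complete cycles and 12.30 d into the next.
Phase angle: θ = 360°·(12.30 d)/(29.5 d) = 150.1°.
Illuminated fraction = (1 − cos 150.1°)/2 = (1 − (-0.867))/2 ≈ 0.933, so 93%.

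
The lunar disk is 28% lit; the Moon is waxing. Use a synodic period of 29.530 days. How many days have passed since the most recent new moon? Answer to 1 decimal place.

5.2 days

From f = (1 − cos θ)/2: cos θ = 1 − 2×0.28 = 0.440; arccos → 63.9°.
Before full moon the principal value applies: θ = 63.9°.
At 360°/29.530 d per day, 63.9° corresponds to 5.24 days.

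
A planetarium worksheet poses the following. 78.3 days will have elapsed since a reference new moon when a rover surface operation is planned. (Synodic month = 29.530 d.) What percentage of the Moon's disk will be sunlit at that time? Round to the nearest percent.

79%

Reduce mod P: 78.3 − 2×29.530 = 19.24 d into the current lunation.
Elongation θ = 360° × 19.24/29.530 ≈ 234.6°.
With cos θ = (-0.580), the lit fraction is (1 − (-0.580))/2 ≈ 0.790, so 79%.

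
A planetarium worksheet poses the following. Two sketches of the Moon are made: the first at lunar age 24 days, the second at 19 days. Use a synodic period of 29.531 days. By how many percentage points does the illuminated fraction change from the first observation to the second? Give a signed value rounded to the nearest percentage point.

+50 percentage points

θ₁ = 360° × 24/29.531 = 292.6°, f₁ = (1 − cos θ₁)/2 = 0.308.
θ₂ = 360° × 19/29.531 = 231.6°, f₂ = (1 − cos θ₂)/2 = 0.810.
Change = f₂ − f₁ = +0.502 → +50 percentage points.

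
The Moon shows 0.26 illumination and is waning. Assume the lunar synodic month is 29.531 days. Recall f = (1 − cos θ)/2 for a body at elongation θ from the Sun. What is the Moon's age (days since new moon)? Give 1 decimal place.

24.5 days

From f = (1 − cos θ)/2: cos θ = 1 − 2×0.26 = 0.480; arccos → 61.3°.
Since the Moon is past full (waning), take the reflex angle: θ = 360° − 61.3° = 298.7°.
That fraction of the synodic month is 298.7/360 × 29.531 d ≈ 24.50 d.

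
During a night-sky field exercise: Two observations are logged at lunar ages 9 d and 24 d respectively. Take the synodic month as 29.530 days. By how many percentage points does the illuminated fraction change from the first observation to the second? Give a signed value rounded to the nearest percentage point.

-36 pp

θ₁ = 360° × 9/29.530 = 109.7°, f₁ = (1 − cos θ₁)/2 = 0.669.
θ₂ = 360° × 24/29.530 = 292.6°, f₂ = (1 − cos θ₂)/2 = 0.308.
Change = f₂ − f₁ = -0.361 → -36 percentage points.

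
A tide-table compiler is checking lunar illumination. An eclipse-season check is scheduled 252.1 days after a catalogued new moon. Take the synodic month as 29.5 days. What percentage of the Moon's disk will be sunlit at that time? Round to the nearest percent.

252.1 d spans 8 complete synodic months (8 × 29.5 = 236.00 d) plus 16.10 d.
Phase angle: θ = 360°·(16.10 d)/(29.5 d) = 196.5°.
Illuminated fraction = (1 − cos 196.5°)/2 = (1 − (-0.959))/2 ≈ 0.979, so 98%.

98%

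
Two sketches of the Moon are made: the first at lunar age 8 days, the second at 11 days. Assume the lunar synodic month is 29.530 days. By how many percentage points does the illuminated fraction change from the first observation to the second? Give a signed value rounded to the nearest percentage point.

θ₁ = 360° × 8/29.530 = 97.5°, f₁ = (1 − cos θ₁)/2 = 0.566.
θ₂ = 360° × 11/29.530 = 134.1°, f₂ = (1 − cos θ₂)/2 = 0.848.
Change = f₂ − f₁ = +0.282 → +28 percentage points.

+28 percentage points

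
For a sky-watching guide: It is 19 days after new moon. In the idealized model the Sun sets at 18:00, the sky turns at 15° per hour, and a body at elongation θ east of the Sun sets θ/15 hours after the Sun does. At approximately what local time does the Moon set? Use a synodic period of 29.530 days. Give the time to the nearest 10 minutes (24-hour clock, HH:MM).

Phase angle: θ = 360°·(19 d)/(29.530 d) = 231.6°.
At 15° of sky rotation per hour, 231.6° corresponds to a 15.44 h lag.
18:00 + 15.442 h ≈ 09:27 → 09:30 to the nearest ten minutes.

09:30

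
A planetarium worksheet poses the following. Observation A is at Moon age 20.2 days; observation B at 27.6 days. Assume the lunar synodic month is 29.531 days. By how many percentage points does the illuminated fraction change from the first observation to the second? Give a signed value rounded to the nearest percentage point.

θ₁ = 360° × 20.2/29.531 = 246.2°, f₁ = (1 − cos θ₁)/2 = 0.701.
θ₂ = 360° × 27.6/29.531 = 336.5°, f₂ = (1 − cos θ₂)/2 = 0.042.
Change = f₂ − f₁ = -0.660 → -66 percentage points.

-66 pp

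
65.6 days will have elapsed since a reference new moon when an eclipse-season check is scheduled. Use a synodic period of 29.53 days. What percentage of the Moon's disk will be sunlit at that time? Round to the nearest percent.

65.6 d spans 2 complete synodic months (2 × 29.53 = 59.06 d) plus 6.54 d.
Phase angle: θ = 360°·(6.54 d)/(29.53 d) = 79.7°.
cos 79.7° = 0.178, so f = (1 − 0.178)/2 = 0.411, so 41%.

41%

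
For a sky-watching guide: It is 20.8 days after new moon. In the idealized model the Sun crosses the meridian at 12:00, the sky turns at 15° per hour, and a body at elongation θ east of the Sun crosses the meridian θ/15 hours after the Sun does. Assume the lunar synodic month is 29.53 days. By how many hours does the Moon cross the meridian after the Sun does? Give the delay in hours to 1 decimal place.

Phase angle: θ = 360°·(20.8 d)/(29.53 d) = 253.6°.
The Moon trails the Sun by θ/15 = 253.6/15 ≈ 16.90 hours.
So the Moon crosses the meridian 16.90 h after the Sun.

16.9 h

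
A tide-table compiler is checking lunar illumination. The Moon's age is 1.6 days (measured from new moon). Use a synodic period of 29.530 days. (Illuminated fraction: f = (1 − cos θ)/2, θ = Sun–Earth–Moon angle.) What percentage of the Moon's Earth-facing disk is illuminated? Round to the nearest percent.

3%

The Moon has covered 1.6/29.530 of its cycle, so θ ≈ 360° × 1.6/29.530 = 19.5°.
With cos θ = 0.943, the lit fraction is (1 − 0.943)/2 ≈ 0.029, so 3%.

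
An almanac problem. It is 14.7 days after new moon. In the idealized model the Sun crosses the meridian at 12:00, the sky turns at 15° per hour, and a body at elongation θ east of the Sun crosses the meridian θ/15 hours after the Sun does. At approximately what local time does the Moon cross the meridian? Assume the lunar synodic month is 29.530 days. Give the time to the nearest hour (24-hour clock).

Elongation θ = 360° × 14.7/29.530 ≈ 179.2°.
Delay after the Sun = 179.2° / (15°/h) ≈ 11.95 h.
12:00 + 11.95 h ≈ 23:57 → 00:00 to the nearest hour.

00:00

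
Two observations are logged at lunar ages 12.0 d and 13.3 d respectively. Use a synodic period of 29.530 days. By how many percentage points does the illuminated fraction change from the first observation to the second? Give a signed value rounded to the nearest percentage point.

First observation: θ = 360°·12.0/29.530 = 146.3°, so f = 0.916.
Second observation: θ = 162.1°, f = 0.976.
Δf = 0.976 − 0.916 = +0.060, i.e. +6 pp.

+6 pp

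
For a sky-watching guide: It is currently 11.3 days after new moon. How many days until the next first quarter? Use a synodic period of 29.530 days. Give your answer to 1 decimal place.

First quarter occurs at elongation 90°, i.e. at age 29.530 × 90/360 = 7.383 d.
This lunation's first quarter (7.383 d) has passed, so add one period: 36.913 − 11.3 = 25.613 days.

25.6 days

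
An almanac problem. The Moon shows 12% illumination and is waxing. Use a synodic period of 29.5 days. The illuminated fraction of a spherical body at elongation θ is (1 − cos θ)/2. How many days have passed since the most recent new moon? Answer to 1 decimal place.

3.3 days

cos θ = 1 − 2f = 0.760, giving a principal value of 40.5°.
Waxing ⇒ before full, so θ = 40.5°.
That fraction of the synodic month is 40.5/360 × 29.5 d ≈ 3.32 d.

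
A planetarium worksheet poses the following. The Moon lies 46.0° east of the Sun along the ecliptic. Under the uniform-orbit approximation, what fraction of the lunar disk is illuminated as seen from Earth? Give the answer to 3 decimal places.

Half-versine of 46.0°: (1 − 0.695)/2 = 0.153.

0.153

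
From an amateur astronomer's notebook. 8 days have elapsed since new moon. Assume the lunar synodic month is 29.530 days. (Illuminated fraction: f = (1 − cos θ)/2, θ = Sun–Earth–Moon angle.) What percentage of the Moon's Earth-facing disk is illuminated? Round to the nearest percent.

Elongation θ = 360° × 8/29.530 ≈ 97.5°.
cos 97.5° = (-0.131), so f = (1 − (-0.131))/2 = 0.566, so 57%.

57%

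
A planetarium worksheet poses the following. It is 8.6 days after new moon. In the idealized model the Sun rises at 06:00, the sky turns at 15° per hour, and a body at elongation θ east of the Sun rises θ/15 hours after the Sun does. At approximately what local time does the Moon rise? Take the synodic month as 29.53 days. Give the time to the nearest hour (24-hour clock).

The Moon has covered 8.6/29.53 of its cycle, so θ ≈ 360° × 8.6/29.53 = 104.8°.
Delay after the Sun = 104.8° / (15°/h) ≈ 6.99 h.
06:00 + 6.99 h ≈ 12:59 → 13:00 to the nearest hour.

13:00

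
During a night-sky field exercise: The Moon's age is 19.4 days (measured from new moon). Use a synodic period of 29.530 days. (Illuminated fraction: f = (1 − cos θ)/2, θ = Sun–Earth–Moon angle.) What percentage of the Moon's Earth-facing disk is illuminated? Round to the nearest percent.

The Moon has covered 19.4/29.530 of its cycle, so θ ≈ 360° × 19.4/29.530 = 236.5°.
Illuminated fraction = (1 − cos 236.5°)/2 = (1 − (-0.552))/2 ≈ 0.776, so 78%.

78%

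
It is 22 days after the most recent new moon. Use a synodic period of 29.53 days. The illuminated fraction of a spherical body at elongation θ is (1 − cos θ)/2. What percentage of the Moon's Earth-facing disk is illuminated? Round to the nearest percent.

The Moon has covered 22/29.53 of its cycle, so θ ≈ 360° × 22/29.53 = 268.2°.
With cos θ = (-0.031), the lit fraction is (1 − (-0.031))/2 ≈ 0.516, so 52%.

52%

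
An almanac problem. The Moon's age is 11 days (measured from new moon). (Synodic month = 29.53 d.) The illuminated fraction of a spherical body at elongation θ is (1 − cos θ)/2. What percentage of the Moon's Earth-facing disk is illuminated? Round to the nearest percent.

85%

The Moon has covered 11/29.53 of its cycle, so θ ≈ 360° × 11/29.53 = 134.1°.
With cos θ = (-0.696), the lit fraction is (1 − (-0.696))/2 ≈ 0.848, so 85%.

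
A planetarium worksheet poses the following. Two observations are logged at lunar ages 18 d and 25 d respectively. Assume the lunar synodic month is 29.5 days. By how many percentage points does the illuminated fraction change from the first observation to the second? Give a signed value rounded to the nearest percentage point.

-67 percentage points

θ₁ = 360° × 18/29.5 = 219.7°, f₁ = (1 − cos θ₁)/2 = 0.885.
θ₂ = 360° × 25/29.5 = 305.1°, f₂ = (1 − cos θ₂)/2 = 0.213.
Change = f₂ − f₁ = -0.672 → -67 percentage points.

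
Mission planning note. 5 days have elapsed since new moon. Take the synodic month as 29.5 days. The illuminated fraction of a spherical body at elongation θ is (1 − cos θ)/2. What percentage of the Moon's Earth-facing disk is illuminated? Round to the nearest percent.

Elongation θ = 360° × 5/29.5 ≈ 61.0°.
Illuminated fraction = (1 − cos 61.0°)/2 = (1 − 0.485)/2 ≈ 0.258, so 26%.

26%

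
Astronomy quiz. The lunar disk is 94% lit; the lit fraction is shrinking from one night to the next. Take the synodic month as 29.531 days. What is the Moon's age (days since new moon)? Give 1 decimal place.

cos θ = 1 − 2f = -0.880, giving a principal value of 151.6°.
A waning Moon lies in 180°–360°, so θ = 360° − 151.6° = 208.4°.
Age = 29.531 × 208.4°/360° ≈ 17.09 days.

17.1 days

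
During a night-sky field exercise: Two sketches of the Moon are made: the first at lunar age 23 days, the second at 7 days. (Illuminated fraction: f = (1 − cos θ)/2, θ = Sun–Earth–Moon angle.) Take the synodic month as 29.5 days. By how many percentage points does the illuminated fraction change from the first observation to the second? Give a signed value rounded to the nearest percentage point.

θ₁ = 360° × 23/29.5 = 280.7°, f₁ = (1 − cos θ₁)/2 = 0.407.
θ₂ = 360° × 7/29.5 = 85.4°, f₂ = (1 − cos θ₂)/2 = 0.460.
Change = f₂ − f₁ = +0.053 → +5 percentage points.

+5 percentage points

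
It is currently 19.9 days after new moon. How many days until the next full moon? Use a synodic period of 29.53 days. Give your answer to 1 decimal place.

24.4 days

Full moon occurs at elongation 180°, i.e. at age 29.53 × 180/360 = 14.765 d.
This lunation's full moon (14.765 d) has passed, so add one period: 44.295 − 19.9 = 24.395 days.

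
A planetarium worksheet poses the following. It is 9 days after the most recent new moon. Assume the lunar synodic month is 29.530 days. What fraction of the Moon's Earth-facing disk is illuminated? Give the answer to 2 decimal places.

Phase angle: θ = 360°·(9 d)/(29.530 d) = 109.7°.
cos 109.7° = (-0.337), so f = (1 − (-0.337))/2 = 0.669.

0.67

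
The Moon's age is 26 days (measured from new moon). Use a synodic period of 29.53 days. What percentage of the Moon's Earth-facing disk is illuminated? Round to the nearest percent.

Phase angle: θ = 360°·(26 d)/(29.53 d) = 317.0°.
Illuminated fraction = (1 − cos 317.0°)/2 = (1 − 0.731)/2 ≈ 0.135, so 13%.

13%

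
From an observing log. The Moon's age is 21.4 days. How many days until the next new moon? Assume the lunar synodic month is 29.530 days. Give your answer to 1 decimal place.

One full lunation from the last new moon is 29.530 d; remaining = 29.530 − 21.4 = 8.130 d.

8.1 days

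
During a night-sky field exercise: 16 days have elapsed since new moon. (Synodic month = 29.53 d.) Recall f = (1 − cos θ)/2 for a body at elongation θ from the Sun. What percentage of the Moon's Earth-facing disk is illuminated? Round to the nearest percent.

98%

Phase angle: θ = 360°·(16 d)/(29.53 d) = 195.1°.
With cos θ = (-0.966), the lit fraction is (1 − (-0.966))/2 ≈ 0.983, so 98%.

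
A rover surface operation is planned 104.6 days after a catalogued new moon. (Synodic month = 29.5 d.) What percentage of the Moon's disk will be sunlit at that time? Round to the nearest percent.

104.6 d spans 3 complete synodic months (3 × 29.5 = 88.50 d) plus 16.10 d.
Elongation θ = 360° × 16.10/29.5 ≈ 196.5°.
cos 196.5° = (-0.959), so f = (1 − (-0.959))/2 = 0.979, so 98%.

98%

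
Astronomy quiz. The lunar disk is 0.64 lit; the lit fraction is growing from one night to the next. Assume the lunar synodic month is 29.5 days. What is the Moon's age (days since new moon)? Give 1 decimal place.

Invert f = (1 − cos θ)/2 to get cos θ = 1 − 2(0.64) = -0.280, hence θ₀ = arccos -0.280 = 106.3°.
Before full moon the principal value applies: θ = 106.3°.
At 360°/29.5 d per day, 106.3° corresponds to 8.71 days.

8.7 days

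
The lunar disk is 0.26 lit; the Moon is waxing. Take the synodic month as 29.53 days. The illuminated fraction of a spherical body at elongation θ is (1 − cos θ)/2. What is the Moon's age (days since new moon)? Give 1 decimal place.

5.0 days

From f = (1 − cos θ)/2: cos θ = 1 − 2×0.26 = 0.480; arccos → 61.3°.
The Moon is waxing (0°–180°), so θ = 61.3° directly.
At 360°/29.53 d per day, 61.3° corresponds to 5.03 days.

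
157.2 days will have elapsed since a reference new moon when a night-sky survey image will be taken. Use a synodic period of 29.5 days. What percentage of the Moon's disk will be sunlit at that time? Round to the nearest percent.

74%

157.2/29.5 = 5.329 lunations, so 5 complete cycles and 9.70 d into the next.
Elongation θ = 360° × 9.70/29.5 ≈ 118.4°.
cos 118.4° = (-0.475), so f = (1 − (-0.475))/2 = 0.738, so 74%.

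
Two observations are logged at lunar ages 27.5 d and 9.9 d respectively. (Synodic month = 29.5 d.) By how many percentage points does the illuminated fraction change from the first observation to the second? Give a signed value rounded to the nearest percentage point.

+71 percentage points

First observation: θ = 360°·27.5/29.5 = 335.6°, so f = 0.045.
Second observation: θ = 120.8°, f = 0.756.
Δf = 0.756 − 0.045 = +0.711, i.e. +71 pp.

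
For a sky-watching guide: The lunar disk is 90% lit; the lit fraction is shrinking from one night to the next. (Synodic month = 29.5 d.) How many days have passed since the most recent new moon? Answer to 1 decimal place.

17.8 days

Invert f = (1 − cos θ)/2 to get cos θ = 1 − 2(0.90) = -0.800, hence θ₀ = arccos -0.800 = 143.1°.
A waning Moon lies in 180°–360°, so θ = 360° − 143.1° = 216.9°.
Age = 29.5 × 216.9°/360° ≈ 17.77 days.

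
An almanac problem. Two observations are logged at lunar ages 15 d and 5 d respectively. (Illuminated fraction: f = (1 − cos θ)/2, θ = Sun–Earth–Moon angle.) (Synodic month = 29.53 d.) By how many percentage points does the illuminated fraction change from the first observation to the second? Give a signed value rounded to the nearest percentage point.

-74 percentage points

θ₁ = 360° × 15/29.53 = 182.9°, f₁ = (1 − cos θ₁)/2 = 0.999.
θ₂ = 360° × 5/29.53 = 61.0°, f₂ = (1 − cos θ₂)/2 = 0.257.
Change = f₂ − f₁ = -0.742 → -74 percentage points.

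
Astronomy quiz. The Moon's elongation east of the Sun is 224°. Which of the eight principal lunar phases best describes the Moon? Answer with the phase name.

The waning gibbous sector spans roughly 202°–248°; 224° falls inside it.

waning gibbous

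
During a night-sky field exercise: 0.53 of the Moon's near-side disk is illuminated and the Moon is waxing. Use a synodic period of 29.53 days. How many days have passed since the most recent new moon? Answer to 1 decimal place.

Invert f = (1 − cos θ)/2 to get cos θ = 1 − 2(0.53) = -0.060, hence θ₀ = arccos -0.060 = 93.4°.
Before full moon the principal value applies: θ = 93.4°.
That fraction of the synodic month is 93.4/360 × 29.53 d ≈ 7.66 d.

7.7 days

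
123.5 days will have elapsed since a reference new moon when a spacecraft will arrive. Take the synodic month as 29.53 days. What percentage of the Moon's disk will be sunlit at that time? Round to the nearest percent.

29%

123.5/29.53 = 4.182 lunations, so 4 complete cycles and 5.38 d into the next.
Elongation θ = 360° × 5.38/29.53 ≈ 65.6°.
Illuminated fraction = (1 − cos 65.6°)/2 = (1 − 0.413)/2 ≈ 0.293, so 29%.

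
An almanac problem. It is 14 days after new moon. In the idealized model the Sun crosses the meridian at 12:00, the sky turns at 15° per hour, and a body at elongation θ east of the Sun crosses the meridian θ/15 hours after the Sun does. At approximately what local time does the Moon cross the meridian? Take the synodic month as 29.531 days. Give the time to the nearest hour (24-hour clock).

23:00

Phase angle: θ = 360°·(14 d)/(29.531 d) = 170.7°.
At 15° of sky rotation per hour, 170.7° corresponds to a 11.38 h lag.
12:00 + 11.38 h ≈ 23:23 → 23:00 to the nearest hour.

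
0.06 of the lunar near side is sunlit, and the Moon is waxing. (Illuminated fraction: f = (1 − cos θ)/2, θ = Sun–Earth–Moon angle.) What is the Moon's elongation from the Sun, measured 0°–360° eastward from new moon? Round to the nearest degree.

Invert f = (1 − cos θ)/2 to get cos θ = 1 − 2(0.06) = 0.880, hence θ₀ = arccos 0.880 = 28.4°.
Before full moon the principal value applies: θ = 28.4°.

28°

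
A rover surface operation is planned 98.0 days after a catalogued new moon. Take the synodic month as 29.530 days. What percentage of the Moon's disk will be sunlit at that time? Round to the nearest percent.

71%

98.0/29.530 = 3.319 lunations, so 3 complete cycles and 9.41 d into the next.
Phase angle: θ = 360°·(9.41 d)/(29.530 d) = 114.7°.
cos 114.7° = (-0.418), so f = (1 − (-0.418))/2 = 0.709, so 71%.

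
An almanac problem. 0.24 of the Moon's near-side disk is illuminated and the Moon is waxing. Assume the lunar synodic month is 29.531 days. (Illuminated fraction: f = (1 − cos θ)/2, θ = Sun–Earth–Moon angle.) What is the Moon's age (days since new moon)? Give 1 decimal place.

4.8 days

From f = (1 − cos θ)/2: cos θ = 1 − 2×0.24 = 0.520; arccos → 58.7°.
The Moon is waxing (0°–180°), so θ = 58.7° directly.
Age = 29.531 × 58.7°/360° ≈ 4.81 days.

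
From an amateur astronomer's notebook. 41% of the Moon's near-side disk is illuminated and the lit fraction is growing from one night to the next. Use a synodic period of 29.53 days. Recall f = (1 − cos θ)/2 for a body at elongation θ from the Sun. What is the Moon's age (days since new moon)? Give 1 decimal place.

From f = (1 − cos θ)/2: cos θ = 1 − 2×0.41 = 0.180; arccos → 79.6°.
Before full moon the principal value applies: θ = 79.6°.
At 360°/29.53 d per day, 79.6° corresponds to 6.53 days.

6.5 days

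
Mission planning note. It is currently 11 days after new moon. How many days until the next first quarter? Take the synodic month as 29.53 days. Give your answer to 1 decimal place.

25.9 days

First quarter is 0.25 of the way through the cycle: age 0.25 × 29.53 = 7.383 d.
This lunation's first quarter (7.383 d) has passed, so add one period: 36.913 − 11 = 25.913 days.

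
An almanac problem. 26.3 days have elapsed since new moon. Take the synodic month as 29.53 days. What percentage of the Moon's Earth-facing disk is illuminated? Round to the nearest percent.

The Moon has covered 26.3/29.53 of its cycle, so θ ≈ 360° × 26.3/29.53 = 320.6°.
With cos θ = 0.773, the lit fraction is (1 − 0.773)/2 ≈ 0.114, so 11%.

11%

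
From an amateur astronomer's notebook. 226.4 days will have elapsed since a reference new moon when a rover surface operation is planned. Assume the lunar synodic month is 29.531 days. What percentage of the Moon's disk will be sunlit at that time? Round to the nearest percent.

226.4/29.531 = 7.667 lunations, so 7 complete cycles and 19.68 d into the next.
Elongation θ = 360° × 19.68/29.531 ≈ 239.9°.
Illuminated fraction = (1 − cos 239.9°)/2 = (1 − (-0.501))/2 ≈ 0.750, so 75%.

75%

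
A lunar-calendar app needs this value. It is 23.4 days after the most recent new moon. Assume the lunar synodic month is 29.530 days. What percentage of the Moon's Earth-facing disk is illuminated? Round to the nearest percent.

Phase angle: θ = 360°·(23.4 d)/(29.530 d) = 285.3°.
With cos θ = 0.263, the lit fraction is (1 − 0.263)/2 ≈ 0.368, so 37%.

37%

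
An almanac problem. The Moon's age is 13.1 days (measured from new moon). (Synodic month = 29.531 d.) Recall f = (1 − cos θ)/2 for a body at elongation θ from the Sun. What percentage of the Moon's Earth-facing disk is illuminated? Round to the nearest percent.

97%

Phase angle: θ = 360°·(13.1 d)/(29.531 d) = 159.7°.
cos 159.7° = (-0.938), so f = (1 − (-0.938))/2 = 0.969, so 97%.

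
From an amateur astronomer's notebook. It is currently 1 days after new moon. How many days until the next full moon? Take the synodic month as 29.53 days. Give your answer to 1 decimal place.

Full moon occurs at elongation 180°, i.e. at age 29.53 × 180/360 = 14.765 d.
That is 14.765 − 1 = 13.765 days ahead.

13.8 days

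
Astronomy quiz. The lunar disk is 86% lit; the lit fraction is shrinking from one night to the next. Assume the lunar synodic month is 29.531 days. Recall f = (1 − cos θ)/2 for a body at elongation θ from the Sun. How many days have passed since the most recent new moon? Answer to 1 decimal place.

From f = (1 − cos θ)/2: cos θ = 1 − 2×0.86 = -0.720; arccos → 136.1°.
Waning ⇒ past full, so θ = 360° − 136.1° = 223.9°.
That fraction of the synodic month is 223.9/360 × 29.531 d ≈ 18.37 d.

18.4 days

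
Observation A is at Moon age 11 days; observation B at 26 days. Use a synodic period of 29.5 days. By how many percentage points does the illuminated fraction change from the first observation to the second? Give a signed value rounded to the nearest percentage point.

θ₁ = 360° × 11/29.5 = 134.2°, f₁ = (1 − cos θ₁)/2 = 0.849.
θ₂ = 360° × 26/29.5 = 317.3°, f₂ = (1 − cos θ₂)/2 = 0.133.
Change = f₂ − f₁ = -0.716 → -72 percentage points.

-72 pp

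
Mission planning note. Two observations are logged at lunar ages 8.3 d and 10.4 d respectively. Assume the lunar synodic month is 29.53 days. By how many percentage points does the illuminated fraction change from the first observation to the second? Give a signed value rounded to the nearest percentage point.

+20 percentage points

θ₁ = 360° × 8.3/29.53 = 101.2°, f₁ = (1 − cos θ₁)/2 = 0.597.
θ₂ = 360° × 10.4/29.53 = 126.8°, f₂ = (1 − cos θ₂)/2 = 0.799.
Change = f₂ − f₁ = +0.202 → +20 percentage points.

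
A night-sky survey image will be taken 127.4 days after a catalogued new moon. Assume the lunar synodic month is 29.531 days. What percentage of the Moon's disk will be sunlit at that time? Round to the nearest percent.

Reduce mod P: 127.4 − 4×29.531 = 9.28 d into the current lunation.
The Moon has covered 9.28/29.531 of its cycle, so θ ≈ 360° × 9.28/29.531 = 113.1°.
Illuminated fraction = (1 − cos 113.1°)/2 = (1 − (-0.392))/2 ≈ 0.696, so 70%.

70%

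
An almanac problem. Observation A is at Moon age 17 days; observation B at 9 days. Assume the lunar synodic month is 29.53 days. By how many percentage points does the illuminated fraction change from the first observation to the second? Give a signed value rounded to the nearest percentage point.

-28 pp

First observation: θ = 360°·17/29.53 = 207.2°, so f = 0.945.
Second observation: θ = 109.7°, f = 0.669.
Δf = 0.669 − 0.945 = -0.276, i.e. -28 pp.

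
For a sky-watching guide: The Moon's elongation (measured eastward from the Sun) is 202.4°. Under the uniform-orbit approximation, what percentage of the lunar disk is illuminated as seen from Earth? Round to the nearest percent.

Half-versine of 202.4°: (1 − (-0.925))/2 = 0.962, i.e. 96%.

96%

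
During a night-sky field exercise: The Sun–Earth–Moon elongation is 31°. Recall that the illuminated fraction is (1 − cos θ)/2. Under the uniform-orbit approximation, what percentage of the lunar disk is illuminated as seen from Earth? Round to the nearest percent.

7%

cos 31° = 0.857, so f = (1 − 0.857)/2 = 0.071, i.e. 7%.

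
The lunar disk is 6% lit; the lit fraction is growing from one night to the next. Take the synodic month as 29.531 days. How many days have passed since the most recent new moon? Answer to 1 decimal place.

cos θ = 1 − 2f = 0.880, giving a principal value of 28.4°.
Waxing ⇒ before full, so θ = 28.4°.
At 360°/29.531 d per day, 28.4° corresponds to 2.33 days.

2.3 days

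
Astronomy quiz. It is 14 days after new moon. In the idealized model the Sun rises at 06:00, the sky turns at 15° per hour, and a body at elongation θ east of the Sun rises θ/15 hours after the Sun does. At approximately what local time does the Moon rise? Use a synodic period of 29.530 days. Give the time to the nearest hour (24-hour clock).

The Moon has covered 14/29.530 of its cycle, so θ ≈ 360° × 14/29.530 = 170.7°.
Delay after the Sun = 170.7° / (15°/h) ≈ 11.38 h.
06:00 + 11.38 h ≈ 17:23 → 17:00 to the nearest hour.

17:00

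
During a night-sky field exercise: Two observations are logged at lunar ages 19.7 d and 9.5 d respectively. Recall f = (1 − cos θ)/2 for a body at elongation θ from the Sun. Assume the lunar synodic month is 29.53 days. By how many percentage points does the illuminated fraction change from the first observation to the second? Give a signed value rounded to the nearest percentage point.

θ₁ = 360° × 19.7/29.53 = 240.2°, f₁ = (1 − cos θ₁)/2 = 0.749.
θ₂ = 360° × 9.5/29.53 = 115.8°, f₂ = (1 − cos θ₂)/2 = 0.718.
Change = f₂ − f₁ = -0.031 → -3 percentage points.

-3 percentage points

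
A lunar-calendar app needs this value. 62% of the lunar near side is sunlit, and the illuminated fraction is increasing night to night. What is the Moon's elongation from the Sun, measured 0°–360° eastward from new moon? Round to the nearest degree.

From f = (1 − cos θ)/2: cos θ = 1 − 2×0.62 = -0.240; arccos → 103.9°.
The Moon is waxing (0°–180°), so θ = 103.9° directly.

104°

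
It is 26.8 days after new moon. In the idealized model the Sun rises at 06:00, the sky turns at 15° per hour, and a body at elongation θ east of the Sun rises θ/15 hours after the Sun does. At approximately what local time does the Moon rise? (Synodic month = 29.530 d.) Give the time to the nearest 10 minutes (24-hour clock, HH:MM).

The Moon has covered 26.8/29.530 of its cycle, so θ ≈ 360° × 26.8/29.530 = 326.7°.
The Moon trails the Sun by θ/15 = 326.7/15 ≈ 21.78 hours.
06:00 + 21.781 h ≈ 03:47 → 03:50 to the nearest ten minutes.

03:50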